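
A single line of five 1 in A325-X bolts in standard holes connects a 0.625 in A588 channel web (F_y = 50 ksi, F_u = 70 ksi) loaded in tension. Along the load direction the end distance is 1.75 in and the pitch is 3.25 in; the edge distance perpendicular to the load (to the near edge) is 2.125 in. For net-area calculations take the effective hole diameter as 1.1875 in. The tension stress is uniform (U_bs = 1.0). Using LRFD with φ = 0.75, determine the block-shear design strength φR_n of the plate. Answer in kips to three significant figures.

Shear plane L_v = 1.75 + 4·3.25 = 14.75 in; A_gv = 14.75 × 0.625 = 9.219 in².
A_nv = (14.75 − 4.5·1.1875) × 0.625 = 5.879 in².
A_nt = (2.125 − 0.5·1.1875) × 0.625 = 0.957 in².
0.6 F_u A_nv = 246.9 kips; 0.6 F_y A_gv = 276.6 kips → shear rupture governs the shear term.
R_n = 246.9 + 1.0 × 70 × 0.957 = 313.9 kips.
Design strength φR_n = 0.75 × 313.9 = 235 kips.

235 kips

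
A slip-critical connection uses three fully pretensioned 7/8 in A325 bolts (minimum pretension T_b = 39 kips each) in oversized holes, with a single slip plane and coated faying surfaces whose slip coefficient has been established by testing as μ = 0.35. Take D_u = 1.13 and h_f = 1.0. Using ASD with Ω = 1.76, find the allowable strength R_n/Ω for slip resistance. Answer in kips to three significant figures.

R_n = μ · D_u · h_f · T_b · n_s · n_b = 0.35 × 1.13 × 1.0 × 39 × 1 × 3 = 46.27 kips.
Allowable strength R_n/Ω = 46.27 / 1.76 = 26.3 kips.

26.3 kips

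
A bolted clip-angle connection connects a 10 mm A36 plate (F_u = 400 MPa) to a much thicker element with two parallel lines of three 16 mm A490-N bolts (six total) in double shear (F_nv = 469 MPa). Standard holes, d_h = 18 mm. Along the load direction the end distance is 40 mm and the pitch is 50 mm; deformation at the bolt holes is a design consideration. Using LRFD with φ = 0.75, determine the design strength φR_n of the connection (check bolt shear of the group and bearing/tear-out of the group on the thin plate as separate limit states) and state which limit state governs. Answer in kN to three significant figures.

Bolt shear: A_b = π·16²/4 = 201.1 mm²; R_n = 469 × 201.1 × 6 × 2 / 1000 = 1132 kN → 0.75 × 1132 = 849 kN.
Bearing (1.2 l_c t F_u ≤ 2.4 d t F_u): upper limit = 2.4·16·10·400 / 1000 = 153.6 kN.
  Edge l_c = 40 − 18/2 = 31 → r_n = 148.8 kN; interior l_c = 50 − 18 = 32 → r_n = 153.6 kN.
  R_n,bearing = 2·148.8 + 4·153.6 = 912 kN → 0.75 × 912 = 684 kN.
Bearing governs: 684 kN.

684 kN (bearing governs)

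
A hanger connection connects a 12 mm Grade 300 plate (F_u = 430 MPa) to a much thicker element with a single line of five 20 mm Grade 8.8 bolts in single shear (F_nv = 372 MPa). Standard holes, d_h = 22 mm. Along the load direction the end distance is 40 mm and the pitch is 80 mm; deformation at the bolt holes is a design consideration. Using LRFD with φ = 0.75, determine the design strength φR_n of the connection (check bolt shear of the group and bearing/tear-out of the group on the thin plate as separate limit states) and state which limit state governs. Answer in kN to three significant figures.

438 kN (bolt shear governs)

Bolt shear: A_b = π·20²/4 = 314.2 mm²; R_n = 372 × 314.2 × 5 × 1 / 1000 = 584.3 kN → 0.75 × 584.3 = 438 kN.
Bearing (1.2 l_c t F_u ≤ 2.4 d t F_u): upper limit = 2.4·20·12·430 / 1000 = 247.7 kN.
  Edge l_c = 40 − 22/2 = 29 → r_n = 179.6 kN; interior l_c = 80 − 22 = 58 → r_n = 247.7 kN.
  R_n,bearing = 1·179.6 + 4·247.7 = 1170 kN → 0.75 × 1170 = 878 kN.
Bolt shear governs: 438 kN.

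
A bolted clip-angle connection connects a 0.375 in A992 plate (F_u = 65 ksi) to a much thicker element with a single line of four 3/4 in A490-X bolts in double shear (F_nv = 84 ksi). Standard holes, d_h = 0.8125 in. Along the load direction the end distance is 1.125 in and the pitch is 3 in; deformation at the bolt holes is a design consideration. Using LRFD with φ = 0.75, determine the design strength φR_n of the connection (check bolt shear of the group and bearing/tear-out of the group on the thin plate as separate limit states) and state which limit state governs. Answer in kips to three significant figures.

114 kips (bearing governs)

Bolt shear: A_b = π·0.75²/4 = 0.4418 in²; R_n = 84 × 0.4418 × 4 × 2 = 296.9 kips → 0.75 × 296.9 = 223 kips.
Bearing (1.2 l_c t F_u ≤ 2.4 d t F_u): upper limit = 2.4·0.75·0.375·65 = 43.87 kips.
  Edge l_c = 1.125 − 0.8125/2 = 0.7188 → r_n = 21.02 kips; interior l_c = 3 − 0.8125 = 2.188 → r_n = 43.87 kips.
  R_n,bearing = 1·21.02 + 3·43.87 = 152.6 kips → 0.75 × 152.6 = 114 kips.
Bearing governs: 114 kips.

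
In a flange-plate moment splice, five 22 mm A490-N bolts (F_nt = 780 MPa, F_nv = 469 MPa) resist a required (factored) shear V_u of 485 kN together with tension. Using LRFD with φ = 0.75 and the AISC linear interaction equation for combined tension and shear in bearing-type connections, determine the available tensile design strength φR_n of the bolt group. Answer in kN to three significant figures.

639 kN

A_b = π·22²/4 = 380.1 mm²; f_rv = 485 × 1000 / (5 × 380.1) = 255.2 MPa.
F'_nt = 1.3 F_nt − (F_nt / φF_nv) f_rv = 1.3·780 − (780/(0.75·469))·255.2 = 448.2 MPa, capped at F_nt → F'_nt = 448.2 MPa.
R_n = F'_nt · A_b · n = 448.2 × 380.1 × 5 / 1000 = 851.8 kN.
Design strength φR_n = 0.75 × 851.8 = 639 kN.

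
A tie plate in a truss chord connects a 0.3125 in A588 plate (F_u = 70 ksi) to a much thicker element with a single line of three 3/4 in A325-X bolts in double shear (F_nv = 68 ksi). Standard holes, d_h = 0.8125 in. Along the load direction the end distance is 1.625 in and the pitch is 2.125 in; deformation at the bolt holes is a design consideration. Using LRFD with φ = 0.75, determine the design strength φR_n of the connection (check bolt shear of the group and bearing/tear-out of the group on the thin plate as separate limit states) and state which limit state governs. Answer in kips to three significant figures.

Bolt shear: A_b = π·0.75²/4 = 0.4418 in²; R_n = 68 × 0.4418 × 3 × 2 = 180.2 kips → 0.75 × 180.2 = 135 kips.
Bearing (1.2 l_c t F_u ≤ 2.4 d t F_u): upper limit = 2.4·0.75·0.3125·70 = 39.38 kips.
  Edge l_c = 1.625 − 0.8125/2 = 1.219 → r_n = 31.99 kips; interior l_c = 2.125 − 0.8125 = 1.312 → r_n = 34.45 kips.
  R_n,bearing = 1·31.99 + 2·34.45 = 100.9 kips → 0.75 × 100.9 = 75.7 kips.
Bearing governs: 75.7 kips.

75.7 kips (bearing governs)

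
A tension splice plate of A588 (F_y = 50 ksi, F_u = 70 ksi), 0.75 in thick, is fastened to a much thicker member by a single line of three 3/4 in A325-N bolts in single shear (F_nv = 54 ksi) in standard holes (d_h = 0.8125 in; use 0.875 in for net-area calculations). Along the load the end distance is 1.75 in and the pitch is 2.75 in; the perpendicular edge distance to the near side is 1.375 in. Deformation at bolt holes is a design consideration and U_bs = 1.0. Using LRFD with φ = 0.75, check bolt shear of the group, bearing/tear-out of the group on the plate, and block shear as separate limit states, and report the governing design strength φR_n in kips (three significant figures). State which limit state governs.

53.7 kips (bolt shear governs)

Bolt shear: A_b = π·0.75²/4 = 0.4418 in²; R_n = 54 × 0.4418 × 3 × 1 = 71.57 kips → 0.75 × 71.57 = 53.7 kips.
Bearing: edge l_c = 1.344, r_n = 84.66 kips; interior l_c = 1.938, r_n = 94.5 kips; R_n = 84.66 + 2·94.5 = 273.7 kips → 205 kips.
Block shear: A_gv = 5.438, A_nv = 3.797, A_nt = 0.7031 in²; R_n = min(0.6F_uA_nv, 0.6F_yA_gv) + U_bs·F_u·A_nt = 208.7 kips → 157 kips.
Bolt shear governs: 53.7 kips.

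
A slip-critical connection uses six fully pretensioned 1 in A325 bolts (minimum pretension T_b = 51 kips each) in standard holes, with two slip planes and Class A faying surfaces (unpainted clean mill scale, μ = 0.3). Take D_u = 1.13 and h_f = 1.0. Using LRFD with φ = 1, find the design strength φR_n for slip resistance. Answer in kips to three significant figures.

R_n = μ · D_u · h_f · T_b · n_s · n_b = 0.3 × 1.13 × 1.0 × 51 × 2 × 6 = 207.5 kips.
Design strength φR_n = 1 × 207.5 = 207 kips.

207 kips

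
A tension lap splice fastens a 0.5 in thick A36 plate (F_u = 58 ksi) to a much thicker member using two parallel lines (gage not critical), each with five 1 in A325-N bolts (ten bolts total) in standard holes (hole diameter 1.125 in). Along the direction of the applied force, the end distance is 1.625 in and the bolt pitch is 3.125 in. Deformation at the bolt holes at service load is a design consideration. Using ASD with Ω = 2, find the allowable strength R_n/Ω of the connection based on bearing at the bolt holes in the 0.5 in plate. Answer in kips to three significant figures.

Per bolt r_n = 1.2 l_c t F_u ≤ 2.4 d t F_u; upper limit = 2.4 × 1 × 0.5 × 58 = 69.6 kips.
Edge bolt: l_c = 1.625 − 1.125/2 = 1.062 in → 1.2 × 1.062 × 0.5 × 58 = 36.97 → r_n = 36.97 kips.
Interior bolts: l_c = 3.125 − 1.125 = 2 in → 1.2 × 2 × 0.5 × 58 = 69.6 → r_n = 69.6 kips.
R_n = 2 × 36.97 + 8 × 69.6 = 630.8 kips.
Allowable strength R_n/Ω = 630.8 / 2 = 315 kips.

315 kips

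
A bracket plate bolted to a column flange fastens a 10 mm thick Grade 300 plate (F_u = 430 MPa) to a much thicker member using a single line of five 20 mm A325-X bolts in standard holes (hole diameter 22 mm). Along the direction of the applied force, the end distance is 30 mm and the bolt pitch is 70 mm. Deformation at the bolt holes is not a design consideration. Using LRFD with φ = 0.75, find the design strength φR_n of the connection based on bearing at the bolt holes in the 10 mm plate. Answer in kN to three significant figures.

Per bolt r_n = 1.5 l_c t F_u ≤ 3.0 d t F_u; upper limit = 3.0 × 20 × 10 × 430 / 1000 = 258 kN.
Edge bolt: l_c = 30 − 22/2 = 19 mm → 1.5 × 19 × 10 × 430 / 1000 = 122.5 → r_n = 122.5 kN.
Interior bolts: l_c = 70 − 22 = 48 mm → 1.5 × 48 × 10 × 430 / 1000 = 309.6 → r_n = 258 kN.
R_n = 1 × 122.5 + 4 × 258 = 1155 kN.
Design strength φR_n = 0.75 × 1155 = 866 kN.

866 kN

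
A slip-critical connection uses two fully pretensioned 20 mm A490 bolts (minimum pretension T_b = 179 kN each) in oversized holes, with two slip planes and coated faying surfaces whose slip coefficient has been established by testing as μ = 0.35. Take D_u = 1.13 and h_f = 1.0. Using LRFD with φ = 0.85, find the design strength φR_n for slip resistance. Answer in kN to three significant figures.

241 kN

R_n = μ · D_u · h_f · T_b · n_s · n_b = 0.35 × 1.13 × 1.0 × 179 × 2 × 2 = 283.2 kN.
Design strength φR_n = 0.85 × 283.2 = 241 kN.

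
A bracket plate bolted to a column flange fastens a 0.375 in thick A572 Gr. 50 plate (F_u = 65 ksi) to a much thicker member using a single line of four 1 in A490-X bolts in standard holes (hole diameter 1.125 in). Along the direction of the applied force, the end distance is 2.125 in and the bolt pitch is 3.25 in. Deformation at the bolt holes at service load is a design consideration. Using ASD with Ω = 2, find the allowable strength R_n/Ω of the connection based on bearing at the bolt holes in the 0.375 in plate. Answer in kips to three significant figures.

Per bolt r_n = 1.2 l_c t F_u ≤ 2.4 d t F_u; upper limit = 2.4 × 1 × 0.375 × 65 = 58.5 kips.
Edge bolt: l_c = 2.125 − 1.125/2 = 1.562 in → 1.2 × 1.562 × 0.375 × 65 = 45.7 → r_n = 45.7 kips.
Interior bolts: l_c = 3.25 − 1.125 = 2.125 in → 1.2 × 2.125 × 0.375 × 65 = 62.16 → r_n = 58.5 kips.
R_n = 1 × 45.7 + 3 × 58.5 = 221.2 kips.
Allowable strength R_n/Ω = 221.2 / 2 = 111 kips.

111 kips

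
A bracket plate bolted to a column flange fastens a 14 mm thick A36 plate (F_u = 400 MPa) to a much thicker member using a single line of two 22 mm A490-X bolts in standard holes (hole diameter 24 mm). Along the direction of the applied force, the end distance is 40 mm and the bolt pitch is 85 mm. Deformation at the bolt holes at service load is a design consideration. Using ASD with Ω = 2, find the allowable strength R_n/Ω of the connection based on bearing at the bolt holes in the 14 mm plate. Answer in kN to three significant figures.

242 kN

Per bolt r_n = 1.2 l_c t F_u ≤ 2.4 d t F_u; upper limit = 2.4 × 22 × 14 × 400 / 1000 = 295.7 kN.
Edge bolt: l_c = 40 − 24/2 = 28 mm → 1.2 × 28 × 14 × 400 / 1000 = 188.2 → r_n = 188.2 kN.
Interior bolts: l_c = 85 − 24 = 61 mm → 1.2 × 61 × 14 × 400 / 1000 = 409.9 → r_n = 295.7 kN.
R_n = 1 × 188.2 + 1 × 295.7 = 483.8 kN.
Allowable strength R_n/Ω = 483.8 / 2 = 242 kN.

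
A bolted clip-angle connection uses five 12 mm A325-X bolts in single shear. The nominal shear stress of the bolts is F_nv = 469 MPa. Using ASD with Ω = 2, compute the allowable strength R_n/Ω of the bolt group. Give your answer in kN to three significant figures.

133 kN

A_b = π × 12² / 4 = 113.1 mm².
R_n = F_nv · A_b · n · n_s = 469 × 113.1 × 5 × 1 / 1000 = 265.2 kN.
Allowable strength R_n/Ω = 265.2 / 2 = 133 kN.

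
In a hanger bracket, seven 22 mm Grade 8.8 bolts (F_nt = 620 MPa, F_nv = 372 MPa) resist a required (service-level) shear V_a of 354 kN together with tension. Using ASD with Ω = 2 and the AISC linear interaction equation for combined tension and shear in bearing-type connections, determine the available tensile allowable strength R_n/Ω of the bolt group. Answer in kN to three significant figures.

482 kN

A_b = π·22²/4 = 380.1 mm²; f_rv = 354 × 1000 / (7 × 380.1) = 133 MPa.
F'_nt = 1.3 F_nt − (Ω F_nt / F_nv) f_rv = 1.3·620 − (2·620/372)·133 = 362.5 MPa, capped at F_nt → F'_nt = 362.5 MPa.
R_n = F'_nt · A_b · n = 362.5 × 380.1 × 7 / 1000 = 964.7 kN.
Allowable strength R_n/Ω = 964.7 / 2 = 482 kN.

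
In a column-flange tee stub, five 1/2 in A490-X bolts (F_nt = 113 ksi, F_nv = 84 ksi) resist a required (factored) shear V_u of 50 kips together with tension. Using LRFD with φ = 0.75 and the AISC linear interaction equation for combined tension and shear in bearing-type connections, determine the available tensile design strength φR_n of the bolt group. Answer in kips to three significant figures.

40.9 kips

A_b = π·0.5²/4 = 0.1963 in²; f_rv = 50 / (5 × 0.1963) = 50.93 ksi.
F'_nt = 1.3 F_nt − (F_nt / φF_nv) f_rv = 1.3·113 − (113/(0.75·84))·50.93 = 55.55 ksi, capped at F_nt → F'_nt = 55.55 ksi.
R_n = F'_nt · A_b · n = 55.55 × 0.1963 × 5 = 54.54 kips.
Design strength φR_n = 0.75 × 54.54 = 40.9 kips.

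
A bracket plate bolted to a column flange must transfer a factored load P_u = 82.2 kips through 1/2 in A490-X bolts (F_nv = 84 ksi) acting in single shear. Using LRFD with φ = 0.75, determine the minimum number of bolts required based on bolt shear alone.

A_b = π·0.5²/4 = 0.1963 in².
Per-bolt design strength φR_n = 0.75 × 84 × 0.1963 × 1 = 12.37 kips.
n ≥ 82.2 / 12.37 = 6.645 → use 7 bolts.

7 bolts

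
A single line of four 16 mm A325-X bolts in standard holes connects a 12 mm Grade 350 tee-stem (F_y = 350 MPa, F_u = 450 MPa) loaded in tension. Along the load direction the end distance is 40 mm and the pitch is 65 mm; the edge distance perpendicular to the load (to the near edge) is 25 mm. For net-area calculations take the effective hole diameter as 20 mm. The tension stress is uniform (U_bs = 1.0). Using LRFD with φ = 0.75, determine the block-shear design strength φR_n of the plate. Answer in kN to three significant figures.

462 kN

Shear plane L_v = 40 + 3·65 = 235 mm; A_gv = 235 × 12 = 2820 mm².
A_nv = (235 − 3.5·20) × 12 = 1980 mm².
A_nt = (25 − 0.5·20) × 12 = 180 mm².
0.6 F_u A_nv = 534.6 kN; 0.6 F_y A_gv = 592.2 kN → shear rupture governs the shear term.
R_n = 534.6 + 1.0 × 450 × 180 / 1000 = 615.6 kN.
Design strength φR_n = 0.75 × 615.6 = 462 kN.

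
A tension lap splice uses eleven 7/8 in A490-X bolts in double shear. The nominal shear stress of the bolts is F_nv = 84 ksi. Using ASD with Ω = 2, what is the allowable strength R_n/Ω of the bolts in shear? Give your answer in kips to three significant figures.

A_b = π × 0.875² / 4 = 0.6013 in².
R_n = F_nv · A_b · n · n_s = 84 × 0.6013 × 11 × 2 = 1111 kips.
Allowable strength R_n/Ω = 1111 / 2 = 556 kips.

556 kips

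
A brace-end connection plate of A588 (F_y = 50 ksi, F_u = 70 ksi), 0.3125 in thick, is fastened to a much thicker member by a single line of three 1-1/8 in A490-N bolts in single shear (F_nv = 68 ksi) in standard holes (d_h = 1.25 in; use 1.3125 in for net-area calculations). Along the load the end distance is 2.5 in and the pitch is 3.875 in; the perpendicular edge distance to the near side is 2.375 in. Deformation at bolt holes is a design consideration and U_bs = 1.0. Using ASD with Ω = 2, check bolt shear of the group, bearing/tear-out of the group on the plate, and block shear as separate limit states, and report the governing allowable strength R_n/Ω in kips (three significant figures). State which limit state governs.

Bolt shear: A_b = π·1.125²/4 = 0.994 in²; R_n = 68 × 0.994 × 3 × 1 = 202.8 kips → 202.8 / 2 = 101 kips.
Bearing: edge l_c = 1.875, r_n = 49.22 kips; interior l_c = 2.625, r_n = 59.06 kips; R_n = 49.22 + 2·59.06 = 167.3 kips → 83.7 kips.
Block shear: A_gv = 3.203, A_nv = 2.178, A_nt = 0.5371 in²; R_n = min(0.6F_uA_nv, 0.6F_yA_gv) + U_bs·F_u·A_nt = 129.1 kips → 64.5 kips.
Block shear governs: 64.5 kips.

64.5 kips (block shear governs)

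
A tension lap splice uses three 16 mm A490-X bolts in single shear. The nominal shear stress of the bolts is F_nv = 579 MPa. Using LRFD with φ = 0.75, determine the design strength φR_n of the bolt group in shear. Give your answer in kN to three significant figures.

A_b = π × 16² / 4 = 201.1 mm².
R_n = F_nv · A_b · n · n_s = 579 × 201.1 × 3 × 1 / 1000 = 349.2 kN.
Design strength φR_n = 0.75 × 349.2 = 262 kN.

262 kN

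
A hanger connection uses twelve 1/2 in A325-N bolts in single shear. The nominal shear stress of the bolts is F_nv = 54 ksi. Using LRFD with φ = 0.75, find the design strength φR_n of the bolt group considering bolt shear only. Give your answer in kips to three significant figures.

95.4 kips

A_b = π × 0.5² / 4 = 0.1963 in².
R_n = F_nv · A_b · n · n_s = 54 × 0.1963 × 12 × 1 = 127.2 kips.
Design strength φR_n = 0.75 × 127.2 = 95.4 kips.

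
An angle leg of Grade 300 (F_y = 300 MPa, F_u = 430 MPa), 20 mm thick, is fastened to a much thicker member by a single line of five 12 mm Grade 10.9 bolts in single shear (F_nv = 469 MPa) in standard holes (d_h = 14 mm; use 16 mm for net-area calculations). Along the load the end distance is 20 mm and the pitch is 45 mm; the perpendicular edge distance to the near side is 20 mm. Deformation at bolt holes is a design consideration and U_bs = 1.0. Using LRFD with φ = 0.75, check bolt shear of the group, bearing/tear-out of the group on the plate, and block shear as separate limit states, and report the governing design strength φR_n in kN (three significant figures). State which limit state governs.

Bolt shear: A_b = π·12²/4 = 113.1 mm²; R_n = 469 × 113.1 × 5 × 1 / 1000 = 265.2 kN → 0.75 × 265.2 = 199 kN.
Bearing: edge l_c = 13, r_n = 134.2 kN; interior l_c = 31, r_n = 247.7 kN; R_n = 134.2 + 4·247.7 = 1125 kN → 844 kN.
Block shear: A_gv = 4000, A_nv = 2560, A_nt = 240 mm²; R_n = min(0.6F_uA_nv, 0.6F_yA_gv) + U_bs·F_u·A_nt = 763.7 kN → 573 kN.
Bolt shear governs: 199 kN.

199 kN (bolt shear governs)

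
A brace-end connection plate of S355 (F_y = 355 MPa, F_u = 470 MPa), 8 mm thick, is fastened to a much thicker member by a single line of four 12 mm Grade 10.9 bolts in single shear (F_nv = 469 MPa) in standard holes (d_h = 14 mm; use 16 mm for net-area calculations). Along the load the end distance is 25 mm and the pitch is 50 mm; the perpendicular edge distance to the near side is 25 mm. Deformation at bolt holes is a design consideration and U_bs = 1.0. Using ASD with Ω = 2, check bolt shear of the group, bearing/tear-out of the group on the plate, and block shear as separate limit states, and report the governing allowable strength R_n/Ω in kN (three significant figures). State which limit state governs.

Bolt shear: A_b = π·12²/4 = 113.1 mm²; R_n = 469 × 113.1 × 4 × 1 / 1000 = 212.2 kN → 212.2 / 2 = 106 kN.
Bearing: edge l_c = 18, r_n = 81.22 kN; interior l_c = 36, r_n = 108.3 kN; R_n = 81.22 + 3·108.3 = 406.1 kN → 203 kN.
Block shear: A_gv = 1400, A_nv = 952, A_nt = 136 mm²; R_n = min(0.6F_uA_nv, 0.6F_yA_gv) + U_bs·F_u·A_nt = 332.4 kN → 166 kN.
Bolt shear governs: 106 kN.

106 kN (bolt shear governs)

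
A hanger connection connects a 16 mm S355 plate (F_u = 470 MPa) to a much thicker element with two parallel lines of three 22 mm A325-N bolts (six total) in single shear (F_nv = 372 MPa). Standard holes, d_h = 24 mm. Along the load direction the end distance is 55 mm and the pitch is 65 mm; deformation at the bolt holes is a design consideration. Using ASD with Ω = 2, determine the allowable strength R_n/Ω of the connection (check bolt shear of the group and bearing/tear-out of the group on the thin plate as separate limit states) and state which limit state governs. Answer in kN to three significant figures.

Bolt shear: A_b = π·22²/4 = 380.1 mm²; R_n = 372 × 380.1 × 6 × 1 / 1000 = 848.5 kN → 848.5 / 2 = 424 kN.
Bearing (1.2 l_c t F_u ≤ 2.4 d t F_u): upper limit = 2.4·22·16·470 / 1000 = 397.1 kN.
  Edge l_c = 55 − 24/2 = 43 → r_n = 388 kN; interior l_c = 65 − 24 = 41 → r_n = 370 kN.
  R_n,bearing = 2·388 + 4·370 = 2256 kN → 2256 / 2 = 1130 kN.
Bolt shear governs: 424 kN.

424 kN (bolt shear governs)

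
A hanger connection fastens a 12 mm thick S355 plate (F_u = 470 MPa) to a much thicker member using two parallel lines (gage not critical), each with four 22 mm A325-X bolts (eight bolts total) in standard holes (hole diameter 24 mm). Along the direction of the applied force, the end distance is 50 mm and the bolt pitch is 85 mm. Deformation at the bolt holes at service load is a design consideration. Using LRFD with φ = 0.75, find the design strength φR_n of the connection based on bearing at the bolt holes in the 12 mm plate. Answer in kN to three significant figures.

1730 kN

Per bolt r_n = 1.2 l_c t F_u ≤ 2.4 d t F_u; upper limit = 2.4 × 22 × 12 × 470 / 1000 = 297.8 kN.
Edge bolt: l_c = 50 − 24/2 = 38 mm → 1.2 × 38 × 12 × 470 / 1000 = 257.2 → r_n = 257.2 kN.
Interior bolts: l_c = 85 − 24 = 61 mm → 1.2 × 61 × 12 × 470 / 1000 = 412.8 → r_n = 297.8 kN.
R_n = 2 × 257.2 + 6 × 297.8 = 2301 kN.
Design strength φR_n = 0.75 × 2301 = 1730 kN.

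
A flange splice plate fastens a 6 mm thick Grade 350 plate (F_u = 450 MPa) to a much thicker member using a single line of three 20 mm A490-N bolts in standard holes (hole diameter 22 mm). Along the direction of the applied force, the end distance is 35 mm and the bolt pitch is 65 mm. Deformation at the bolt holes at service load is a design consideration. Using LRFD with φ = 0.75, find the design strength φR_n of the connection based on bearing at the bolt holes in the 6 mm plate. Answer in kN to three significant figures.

Per bolt r_n = 1.2 l_c t F_u ≤ 2.4 d t F_u; upper limit = 2.4 × 20 × 6 × 450 / 1000 = 129.6 kN.
Edge bolt: l_c = 35 − 22/2 = 24 mm → 1.2 × 24 × 6 × 450 / 1000 = 77.76 → r_n = 77.76 kN.
Interior bolts: l_c = 65 − 22 = 43 mm → 1.2 × 43 × 6 × 450 / 1000 = 139.3 → r_n = 129.6 kN.
R_n = 1 × 77.76 + 2 × 129.6 = 337 kN.
Design strength φR_n = 0.75 × 337 = 253 kN.

253 kN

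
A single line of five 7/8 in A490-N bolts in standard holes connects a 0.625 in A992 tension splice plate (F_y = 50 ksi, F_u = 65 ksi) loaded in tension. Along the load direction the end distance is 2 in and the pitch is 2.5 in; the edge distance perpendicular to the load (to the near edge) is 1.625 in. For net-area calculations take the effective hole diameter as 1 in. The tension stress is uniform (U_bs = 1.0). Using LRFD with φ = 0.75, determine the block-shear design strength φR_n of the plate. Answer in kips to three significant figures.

171 kips

Shear plane L_v = 2 + 4·2.5 = 12 in; A_gv = 12 × 0.625 = 7.5 in².
A_nv = (12 − 4.5·1) × 0.625 = 4.688 in².
A_nt = (1.625 − 0.5·1) × 0.625 = 0.7031 in².
0.6 F_u A_nv = 182.8 kips; 0.6 F_y A_gv = 225 kips → shear rupture governs the shear term.
R_n = 182.8 + 1.0 × 65 × 0.7031 = 228.5 kips.
Design strength φR_n = 0.75 × 228.5 = 171 kips.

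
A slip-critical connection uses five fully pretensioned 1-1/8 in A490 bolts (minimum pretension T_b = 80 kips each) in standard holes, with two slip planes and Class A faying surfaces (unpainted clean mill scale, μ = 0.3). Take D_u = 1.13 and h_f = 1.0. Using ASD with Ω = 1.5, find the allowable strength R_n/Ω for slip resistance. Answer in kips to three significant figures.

181 kips

R_n = μ · D_u · h_f · T_b · n_s · n_b = 0.3 × 1.13 × 1.0 × 80 × 2 × 5 = 271.2 kips.
Allowable strength R_n/Ω = 271.2 / 1.5 = 181 kips.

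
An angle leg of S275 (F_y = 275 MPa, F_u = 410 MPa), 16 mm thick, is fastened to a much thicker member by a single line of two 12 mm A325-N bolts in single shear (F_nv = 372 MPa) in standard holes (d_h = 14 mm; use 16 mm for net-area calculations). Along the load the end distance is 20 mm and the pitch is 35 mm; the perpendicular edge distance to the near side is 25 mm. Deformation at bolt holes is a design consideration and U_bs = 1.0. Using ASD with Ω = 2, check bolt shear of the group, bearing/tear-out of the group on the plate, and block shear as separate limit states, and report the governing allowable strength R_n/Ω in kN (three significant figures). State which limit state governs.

42.1 kN (bolt shear governs)

Bolt shear: A_b = π·12²/4 = 113.1 mm²; R_n = 372 × 113.1 × 2 × 1 / 1000 = 84.14 kN → 84.14 / 2 = 42.1 kN.
Bearing: edge l_c = 13, r_n = 102.3 kN; interior l_c = 21, r_n = 165.3 kN; R_n = 102.3 + 1·165.3 = 267.6 kN → 134 kN.
Block shear: A_gv = 880, A_nv = 496, A_nt = 272 mm²; R_n = min(0.6F_uA_nv, 0.6F_yA_gv) + U_bs·F_u·A_nt = 233.5 kN → 117 kN.
Bolt shear governs: 42.1 kN.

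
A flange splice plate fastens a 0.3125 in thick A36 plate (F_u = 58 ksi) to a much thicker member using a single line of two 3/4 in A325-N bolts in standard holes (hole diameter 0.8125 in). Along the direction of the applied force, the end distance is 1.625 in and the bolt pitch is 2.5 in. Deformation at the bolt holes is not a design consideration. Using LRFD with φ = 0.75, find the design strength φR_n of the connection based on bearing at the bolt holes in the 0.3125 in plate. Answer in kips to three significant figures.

Per bolt r_n = 1.5 l_c t F_u ≤ 3.0 d t F_u; upper limit = 3.0 × 0.75 × 0.3125 × 58 = 40.78 kips.
Edge bolt: l_c = 1.625 − 0.8125/2 = 1.219 in → 1.5 × 1.219 × 0.3125 × 58 = 33.13 → r_n = 33.13 kips.
Interior bolts: l_c = 2.5 − 0.8125 = 1.688 in → 1.5 × 1.688 × 0.3125 × 58 = 45.88 → r_n = 40.78 kips.
R_n = 1 × 33.13 + 1 × 40.78 = 73.92 kips.
Design strength φR_n = 0.75 × 73.92 = 55.4 kips.

55.4 kips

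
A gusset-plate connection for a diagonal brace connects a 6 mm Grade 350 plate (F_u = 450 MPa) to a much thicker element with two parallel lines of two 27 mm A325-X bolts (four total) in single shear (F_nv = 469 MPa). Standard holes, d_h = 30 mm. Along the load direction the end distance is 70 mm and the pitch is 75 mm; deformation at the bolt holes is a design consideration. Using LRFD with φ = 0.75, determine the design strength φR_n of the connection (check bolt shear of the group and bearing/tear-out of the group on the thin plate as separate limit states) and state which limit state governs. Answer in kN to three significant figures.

Bolt shear: A_b = π·27²/4 = 572.6 mm²; R_n = 469 × 572.6 × 4 × 1 / 1000 = 1074 kN → 0.75 × 1074 = 806 kN.
Bearing (1.2 l_c t F_u ≤ 2.4 d t F_u): upper limit = 2.4·27·6·450 / 1000 = 175 kN.
  Edge l_c = 70 − 30/2 = 55 → r_n = 175 kN; interior l_c = 75 − 30 = 45 → r_n = 145.8 kN.
  R_n,bearing = 2·175 + 2·145.8 = 641.5 kN → 0.75 × 641.5 = 481 kN.
Bearing governs: 481 kN.

481 kN (bearing governs)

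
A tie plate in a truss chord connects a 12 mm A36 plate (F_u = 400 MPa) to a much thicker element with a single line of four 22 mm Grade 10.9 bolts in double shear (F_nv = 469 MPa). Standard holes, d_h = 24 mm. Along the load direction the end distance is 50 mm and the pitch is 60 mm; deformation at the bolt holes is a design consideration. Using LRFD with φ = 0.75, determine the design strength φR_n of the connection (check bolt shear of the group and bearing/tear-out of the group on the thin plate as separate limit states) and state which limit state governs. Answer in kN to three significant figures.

631 kN (bearing governs)

Bolt shear: A_b = π·22²/4 = 380.1 mm²; R_n = 469 × 380.1 × 4 × 2 / 1000 = 1426 kN → 0.75 × 1426 = 1070 kN.
Bearing (1.2 l_c t F_u ≤ 2.4 d t F_u): upper limit = 2.4·22·12·400 / 1000 = 253.4 kN.
  Edge l_c = 50 − 24/2 = 38 → r_n = 218.9 kN; interior l_c = 60 − 24 = 36 → r_n = 207.4 kN.
  R_n,bearing = 1·218.9 + 3·207.4 = 841 kN → 0.75 × 841 = 631 kN.
Bearing governs: 631 kN.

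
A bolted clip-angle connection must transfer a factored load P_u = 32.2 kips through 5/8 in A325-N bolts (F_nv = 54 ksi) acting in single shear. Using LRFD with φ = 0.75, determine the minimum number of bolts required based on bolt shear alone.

A_b = π·0.625²/4 = 0.3068 in².
Per-bolt design strength φR_n = 0.75 × 54 × 0.3068 × 1 = 12.43 kips.
n ≥ 32.2 / 12.43 = 2.591 → use 3 bolts.

3 bolts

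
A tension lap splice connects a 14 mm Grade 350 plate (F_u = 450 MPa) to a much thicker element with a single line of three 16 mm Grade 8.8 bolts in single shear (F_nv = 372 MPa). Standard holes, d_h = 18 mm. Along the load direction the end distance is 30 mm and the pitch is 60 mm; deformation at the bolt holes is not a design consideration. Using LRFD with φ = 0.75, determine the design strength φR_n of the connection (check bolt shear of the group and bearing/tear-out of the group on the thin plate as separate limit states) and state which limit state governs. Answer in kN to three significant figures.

168 kN (bolt shear governs)

Bolt shear: A_b = π·16²/4 = 201.1 mm²; R_n = 372 × 201.1 × 3 × 1 / 1000 = 224.4 kN → 0.75 × 224.4 = 168 kN.
Bearing (1.5 l_c t F_u ≤ 3.0 d t F_u): upper limit = 3.0·16·14·450 / 1000 = 302.4 kN.
  Edge l_c = 30 − 18/2 = 21 → r_n = 198.5 kN; interior l_c = 60 − 18 = 42 → r_n = 302.4 kN.
  R_n,bearing = 1·198.5 + 2·302.4 = 803.3 kN → 0.75 × 803.3 = 602 kN.
Bolt shear governs: 168 kN.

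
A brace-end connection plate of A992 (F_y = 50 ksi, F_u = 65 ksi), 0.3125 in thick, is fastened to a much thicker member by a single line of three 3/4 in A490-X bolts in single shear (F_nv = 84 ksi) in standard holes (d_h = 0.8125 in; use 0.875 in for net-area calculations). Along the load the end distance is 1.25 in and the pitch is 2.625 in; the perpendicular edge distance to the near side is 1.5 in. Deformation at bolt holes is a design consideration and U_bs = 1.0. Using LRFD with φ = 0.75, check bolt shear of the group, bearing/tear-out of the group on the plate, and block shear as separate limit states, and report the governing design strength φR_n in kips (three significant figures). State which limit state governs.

Bolt shear: A_b = π·0.75²/4 = 0.4418 in²; R_n = 84 × 0.4418 × 3 × 1 = 111.3 kips → 0.75 × 111.3 = 83.5 kips.
Bearing: edge l_c = 0.8438, r_n = 20.57 kips; interior l_c = 1.812, r_n = 36.56 kips; R_n = 20.57 + 2·36.56 = 93.69 kips → 70.3 kips.
Block shear: A_gv = 2.031, A_nv = 1.348, A_nt = 0.332 in²; R_n = min(0.6F_uA_nv, 0.6F_yA_gv) + U_bs·F_u·A_nt = 74.14 kips → 55.6 kips.
Block shear governs: 55.6 kips.

55.6 kips (block shear governs)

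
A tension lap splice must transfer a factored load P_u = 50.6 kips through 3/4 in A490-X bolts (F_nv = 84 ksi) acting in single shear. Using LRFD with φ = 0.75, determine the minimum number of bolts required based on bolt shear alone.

2 bolts

A_b = π·0.75²/4 = 0.4418 in².
Per-bolt design strength φR_n = 0.75 × 84 × 0.4418 × 1 = 27.83 kips.
n ≥ 50.6 / 27.83 = 1.818 → use 2 bolts.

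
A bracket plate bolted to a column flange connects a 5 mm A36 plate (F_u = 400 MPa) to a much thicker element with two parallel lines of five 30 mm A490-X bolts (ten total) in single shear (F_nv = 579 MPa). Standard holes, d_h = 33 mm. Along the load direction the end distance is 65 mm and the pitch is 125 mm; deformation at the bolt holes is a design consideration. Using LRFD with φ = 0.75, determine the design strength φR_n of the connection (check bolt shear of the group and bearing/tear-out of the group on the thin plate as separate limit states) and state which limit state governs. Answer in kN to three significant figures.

1040 kN (bearing governs)

Bolt shear: A_b = π·30²/4 = 706.9 mm²; R_n = 579 × 706.9 × 10 × 1 / 1000 = 4093 kN → 0.75 × 4093 = 3070 kN.
Bearing (1.2 l_c t F_u ≤ 2.4 d t F_u): upper limit = 2.4·30·5·400 / 1000 = 144 kN.
  Edge l_c = 65 − 33/2 = 48.5 → r_n = 116.4 kN; interior l_c = 125 − 33 = 92 → r_n = 144 kN.
  R_n,bearing = 2·116.4 + 8·144 = 1385 kN → 0.75 × 1385 = 1040 kN.
Bearing governs: 1040 kN.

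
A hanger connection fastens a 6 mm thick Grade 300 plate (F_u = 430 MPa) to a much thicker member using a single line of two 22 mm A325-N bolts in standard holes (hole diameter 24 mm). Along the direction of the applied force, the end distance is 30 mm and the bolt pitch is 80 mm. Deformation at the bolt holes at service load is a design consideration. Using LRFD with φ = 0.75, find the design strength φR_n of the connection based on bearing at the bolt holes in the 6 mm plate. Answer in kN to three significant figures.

Per bolt r_n = 1.2 l_c t F_u ≤ 2.4 d t F_u; upper limit = 2.4 × 22 × 6 × 430 / 1000 = 136.2 kN.
Edge bolt: l_c = 30 − 24/2 = 18 mm → 1.2 × 18 × 6 × 430 / 1000 = 55.73 → r_n = 55.73 kN.
Interior bolts: l_c = 80 − 24 = 56 mm → 1.2 × 56 × 6 × 430 / 1000 = 173.4 → r_n = 136.2 kN.
R_n = 1 × 55.73 + 1 × 136.2 = 192 kN.
Design strength φR_n = 0.75 × 192 = 144 kN.

144 kN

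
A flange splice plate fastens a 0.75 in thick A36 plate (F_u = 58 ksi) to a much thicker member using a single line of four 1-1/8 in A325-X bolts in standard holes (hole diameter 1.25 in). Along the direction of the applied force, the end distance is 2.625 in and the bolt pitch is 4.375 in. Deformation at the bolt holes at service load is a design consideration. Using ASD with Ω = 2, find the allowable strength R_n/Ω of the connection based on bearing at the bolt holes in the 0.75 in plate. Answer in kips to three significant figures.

Per bolt r_n = 1.2 l_c t F_u ≤ 2.4 d t F_u; upper limit = 2.4 × 1.125 × 0.75 × 58 = 117.4 kips.
Edge bolt: l_c = 2.625 − 1.25/2 = 2 in → 1.2 × 2 × 0.75 × 58 = 104.4 → r_n = 104.4 kips.
Interior bolts: l_c = 4.375 − 1.25 = 3.125 in → 1.2 × 3.125 × 0.75 × 58 = 163.1 → r_n = 117.4 kips.
R_n = 1 × 104.4 + 3 × 117.4 = 456.7 kips.
Allowable strength R_n/Ω = 456.7 / 2 = 228 kips.

228 kips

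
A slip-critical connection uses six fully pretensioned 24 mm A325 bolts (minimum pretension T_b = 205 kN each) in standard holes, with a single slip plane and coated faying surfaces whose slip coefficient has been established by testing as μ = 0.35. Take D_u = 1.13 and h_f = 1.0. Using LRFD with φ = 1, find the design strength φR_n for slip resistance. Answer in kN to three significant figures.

486 kN

R_n = μ · D_u · h_f · T_b · n_s · n_b = 0.35 × 1.13 × 1.0 × 205 × 1 × 6 = 486.5 kN.
Design strength φR_n = 1 × 486.5 = 486 kN.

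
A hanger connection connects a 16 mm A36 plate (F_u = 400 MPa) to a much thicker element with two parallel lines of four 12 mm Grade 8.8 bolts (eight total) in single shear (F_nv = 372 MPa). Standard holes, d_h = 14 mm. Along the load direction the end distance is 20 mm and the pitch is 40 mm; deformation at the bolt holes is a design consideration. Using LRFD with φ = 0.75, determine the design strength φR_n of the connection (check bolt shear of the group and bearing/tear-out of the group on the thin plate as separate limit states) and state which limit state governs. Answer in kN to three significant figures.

Bolt shear: A_b = π·12²/4 = 113.1 mm²; R_n = 372 × 113.1 × 8 × 1 / 1000 = 336.6 kN → 0.75 × 336.6 = 252 kN.
Bearing (1.2 l_c t F_u ≤ 2.4 d t F_u): upper limit = 2.4·12·16·400 / 1000 = 184.3 kN.
  Edge l_c = 20 − 14/2 = 13 → r_n = 99.84 kN; interior l_c = 40 − 14 = 26 → r_n = 184.3 kN.
  R_n,bearing = 2·99.84 + 6·184.3 = 1306 kN → 0.75 × 1306 = 979 kN.
Bolt shear governs: 252 kN.

252 kN (bolt shear governs)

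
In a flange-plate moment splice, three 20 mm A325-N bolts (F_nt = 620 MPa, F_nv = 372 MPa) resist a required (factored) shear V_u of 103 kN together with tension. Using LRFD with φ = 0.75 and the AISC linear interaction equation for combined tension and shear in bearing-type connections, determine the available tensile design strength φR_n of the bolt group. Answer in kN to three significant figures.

A_b = π·20²/4 = 314.2 mm²; f_rv = 103 × 1000 / (3 × 314.2) = 109.3 MPa.
F'_nt = 1.3 F_nt − (F_nt / φF_nv) f_rv = 1.3·620 − (620/(0.75·372))·109.3 = 563.1 MPa, capped at F_nt → F'_nt = 563.1 MPa.
R_n = F'_nt · A_b · n = 563.1 × 314.2 × 3 / 1000 = 530.7 kN.
Design strength φR_n = 0.75 × 530.7 = 398 kN.

398 kN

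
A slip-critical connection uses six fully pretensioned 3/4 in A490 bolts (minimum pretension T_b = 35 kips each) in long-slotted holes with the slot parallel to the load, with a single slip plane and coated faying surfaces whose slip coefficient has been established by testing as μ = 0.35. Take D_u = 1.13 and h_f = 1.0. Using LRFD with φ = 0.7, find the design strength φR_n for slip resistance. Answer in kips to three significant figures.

R_n = μ · D_u · h_f · T_b · n_s · n_b = 0.35 × 1.13 × 1.0 × 35 × 1 × 6 = 83.05 kips.
Design strength φR_n = 0.7 × 83.05 = 58.1 kips.

58.1 kips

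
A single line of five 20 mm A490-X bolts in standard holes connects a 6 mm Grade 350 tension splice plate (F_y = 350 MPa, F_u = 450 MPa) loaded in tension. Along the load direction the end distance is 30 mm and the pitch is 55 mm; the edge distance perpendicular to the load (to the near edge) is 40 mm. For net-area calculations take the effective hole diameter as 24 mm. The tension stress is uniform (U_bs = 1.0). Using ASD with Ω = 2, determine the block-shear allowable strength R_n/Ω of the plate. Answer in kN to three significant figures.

153 kN

Shear plane L_v = 30 + 4·55 = 250 mm; A_gv = 250 × 6 = 1500 mm².
A_nv = (250 − 4.5·24) × 6 = 852 mm².
A_nt = (40 − 0.5·24) × 6 = 168 mm².
0.6 F_u A_nv = 230 kN; 0.6 F_y A_gv = 315 kN → shear rupture governs the shear term.
R_n = 230 + 1.0 × 450 × 168 / 1000 = 305.6 kN.
Allowable strength R_n/Ω = 305.6 / 2 = 153 kN.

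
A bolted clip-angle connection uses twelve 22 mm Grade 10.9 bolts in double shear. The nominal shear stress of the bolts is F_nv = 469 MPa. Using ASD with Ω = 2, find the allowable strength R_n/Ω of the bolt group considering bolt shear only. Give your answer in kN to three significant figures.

2140 kN

A_b = π × 22² / 4 = 380.1 mm².
R_n = F_nv · A_b · n · n_s = 469 × 380.1 × 12 × 2 / 1000 = 4279 kN.
Allowable strength R_n/Ω = 4279 / 2 = 2140 kN.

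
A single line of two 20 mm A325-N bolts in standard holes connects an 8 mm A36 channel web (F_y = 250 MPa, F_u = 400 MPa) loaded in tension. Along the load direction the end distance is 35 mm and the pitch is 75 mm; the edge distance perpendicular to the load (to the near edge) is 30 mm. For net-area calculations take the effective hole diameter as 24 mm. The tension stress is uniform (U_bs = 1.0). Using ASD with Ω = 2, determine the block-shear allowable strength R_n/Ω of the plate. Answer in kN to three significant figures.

Shear plane L_v = 35 + 1·75 = 110 mm; A_gv = 110 × 8 = 880 mm².
A_nv = (110 − 1.5·24) × 8 = 592 mm².
A_nt = (30 − 0.5·24) × 8 = 144 mm².
0.6 F_u A_nv = 142.1 kN; 0.6 F_y A_gv = 132 kN → shear yielding governs the shear term.
R_n = 132 + 1.0 × 400 × 144 / 1000 = 189.6 kN.
Allowable strength R_n/Ω = 189.6 / 2 = 94.8 kN.

94.8 kN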